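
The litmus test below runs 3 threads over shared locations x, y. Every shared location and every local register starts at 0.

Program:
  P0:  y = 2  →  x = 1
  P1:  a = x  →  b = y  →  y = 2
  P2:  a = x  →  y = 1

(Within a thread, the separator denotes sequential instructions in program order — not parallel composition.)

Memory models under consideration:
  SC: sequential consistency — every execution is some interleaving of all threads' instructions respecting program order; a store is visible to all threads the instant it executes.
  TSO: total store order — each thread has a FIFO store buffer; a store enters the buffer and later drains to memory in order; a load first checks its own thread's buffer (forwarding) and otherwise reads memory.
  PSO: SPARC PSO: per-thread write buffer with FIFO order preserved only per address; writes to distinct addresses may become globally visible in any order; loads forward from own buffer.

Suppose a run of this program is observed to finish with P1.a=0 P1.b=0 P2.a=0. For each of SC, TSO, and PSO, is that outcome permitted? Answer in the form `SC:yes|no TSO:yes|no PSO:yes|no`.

SC:yes TSO:yes PSO:yes

outcome vector order: (P1.a,P1.b,P2.a)
SC (10): <0 0 0> <0 0 1> <0 1 0> <0 1 1> <0 2 0> <0 2 1> <1 1 0> <1 1 1> <1 2 0> <1 2 1>
TSO (10): <0 0 0> <0 0 1> <0 1 0> <0 1 1> <0 2 0> <0 2 1> <1 1 0> <1 1 1> <1 2 0> <1 2 1>
PSO (12): <0 0 0> <0 0 1> <0 1 0> <0 1 1> <0 2 0> <0 2 1> <1 0 0> <1 0 1> <1 1 0> <1 1 1> <1 2 0> <1 2 1>
target <0 0 0> ∈ {SC,TSO,PSO}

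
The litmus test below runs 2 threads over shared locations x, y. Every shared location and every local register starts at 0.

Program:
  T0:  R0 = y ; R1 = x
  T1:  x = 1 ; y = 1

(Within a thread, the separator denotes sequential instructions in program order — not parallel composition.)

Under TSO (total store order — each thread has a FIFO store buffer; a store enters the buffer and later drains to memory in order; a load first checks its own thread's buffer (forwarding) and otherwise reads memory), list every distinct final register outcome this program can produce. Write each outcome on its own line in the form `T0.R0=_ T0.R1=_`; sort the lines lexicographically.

T0.R0=0 T0.R1=0
T0.R0=0 T0.R1=1
T0.R0=1 T0.R1=1

outcome vector order: (T0.R0,T0.R1)
|TSO outcomes| = 3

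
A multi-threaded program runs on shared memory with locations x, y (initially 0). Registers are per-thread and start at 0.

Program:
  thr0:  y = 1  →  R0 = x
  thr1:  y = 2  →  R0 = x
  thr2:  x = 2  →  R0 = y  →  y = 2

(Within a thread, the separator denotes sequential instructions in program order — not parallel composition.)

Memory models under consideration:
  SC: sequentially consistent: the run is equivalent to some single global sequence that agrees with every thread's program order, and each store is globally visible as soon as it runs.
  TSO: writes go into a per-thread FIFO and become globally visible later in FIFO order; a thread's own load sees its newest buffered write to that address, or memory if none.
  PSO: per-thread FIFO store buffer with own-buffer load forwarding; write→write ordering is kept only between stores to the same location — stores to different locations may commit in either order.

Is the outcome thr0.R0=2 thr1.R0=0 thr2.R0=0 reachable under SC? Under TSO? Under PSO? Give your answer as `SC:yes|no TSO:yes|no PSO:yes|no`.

SC:no TSO:yes PSO:yes

outcome vector order: (thr0.R0,thr1.R0,thr2.R0)
SC: 9 outcomes — {0/0/1 0/0/2 0/2/1 0/2/2 2/0/1 2/0/2 2/2/0 2/2/1 2/2/2}
TSO: 12 outcomes — {0/0/0 0/0/1 0/0/2 0/2/0 0/2/1 0/2/2 2/0/0 2/0/1 2/0/2 2/2/0 2/2/1 2/2/2}
PSO: 12 outcomes — {0/0/0 0/0/1 0/0/2 0/2/0 0/2/1 0/2/2 2/0/0 2/0/1 2/0/2 2/2/0 2/2/1 2/2/2}
target 2/0/0 ∈ {TSO,PSO}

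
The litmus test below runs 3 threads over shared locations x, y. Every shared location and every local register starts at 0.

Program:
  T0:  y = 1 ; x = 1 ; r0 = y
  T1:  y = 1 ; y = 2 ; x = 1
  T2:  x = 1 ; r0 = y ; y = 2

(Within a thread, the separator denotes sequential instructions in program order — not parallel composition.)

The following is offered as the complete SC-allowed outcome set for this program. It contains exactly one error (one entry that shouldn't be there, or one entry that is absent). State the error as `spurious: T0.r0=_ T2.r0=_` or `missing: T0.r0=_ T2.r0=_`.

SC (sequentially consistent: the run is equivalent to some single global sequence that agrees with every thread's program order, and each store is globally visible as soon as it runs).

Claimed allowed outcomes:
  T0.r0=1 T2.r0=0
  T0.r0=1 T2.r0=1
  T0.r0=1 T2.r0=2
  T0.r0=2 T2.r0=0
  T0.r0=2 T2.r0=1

missing: T0.r0=2 T2.r0=2

outcome vector order: (T0.r0,T2.r0)
SC: 6 outcomes — {(1,0), (1,1), (1,2), (2,0), (2,1), (2,2)}
SC∖claimed = {(2,2)}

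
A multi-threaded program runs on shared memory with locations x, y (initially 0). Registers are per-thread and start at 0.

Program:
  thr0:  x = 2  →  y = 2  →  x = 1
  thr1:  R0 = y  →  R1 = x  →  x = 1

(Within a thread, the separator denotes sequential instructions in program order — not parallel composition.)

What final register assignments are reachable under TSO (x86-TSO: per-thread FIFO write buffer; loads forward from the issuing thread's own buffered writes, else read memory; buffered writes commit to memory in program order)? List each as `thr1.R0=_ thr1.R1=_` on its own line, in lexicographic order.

thr1.R0=0 thr1.R1=0
thr1.R0=0 thr1.R1=1
thr1.R0=0 thr1.R1=2
thr1.R0=2 thr1.R1=1
thr1.R0=2 thr1.R1=2

outcome vector order: (thr1.R0,thr1.R1)
|TSO outcomes| = 5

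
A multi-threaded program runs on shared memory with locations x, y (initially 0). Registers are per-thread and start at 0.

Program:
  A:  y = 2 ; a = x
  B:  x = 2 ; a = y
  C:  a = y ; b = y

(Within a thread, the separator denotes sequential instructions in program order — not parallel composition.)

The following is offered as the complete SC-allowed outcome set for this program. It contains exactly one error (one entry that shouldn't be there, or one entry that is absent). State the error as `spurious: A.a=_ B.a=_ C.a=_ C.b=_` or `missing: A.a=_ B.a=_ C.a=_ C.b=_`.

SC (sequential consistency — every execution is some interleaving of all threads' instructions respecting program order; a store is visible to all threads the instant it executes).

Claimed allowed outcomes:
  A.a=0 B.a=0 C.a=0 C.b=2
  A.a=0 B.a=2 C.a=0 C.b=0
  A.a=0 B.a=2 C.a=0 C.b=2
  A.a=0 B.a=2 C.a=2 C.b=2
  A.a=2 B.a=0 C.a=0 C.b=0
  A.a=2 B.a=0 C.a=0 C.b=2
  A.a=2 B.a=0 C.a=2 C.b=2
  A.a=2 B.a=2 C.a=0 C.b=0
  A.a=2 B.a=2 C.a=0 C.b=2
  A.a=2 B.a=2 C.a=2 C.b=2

spurious: A.a=0 B.a=0 C.a=0 C.b=2

outcome vector order: (A.a,B.a,C.a,C.b)
[SC] allowed = {<0 2 0 0> <0 2 0 2> <0 2 2 2> <2 0 0 0> <2 0 0 2> <2 0 2 2> <2 2 0 0> <2 2 0 2> <2 2 2 2>}
claimed∖SC = {<0 0 0 2>}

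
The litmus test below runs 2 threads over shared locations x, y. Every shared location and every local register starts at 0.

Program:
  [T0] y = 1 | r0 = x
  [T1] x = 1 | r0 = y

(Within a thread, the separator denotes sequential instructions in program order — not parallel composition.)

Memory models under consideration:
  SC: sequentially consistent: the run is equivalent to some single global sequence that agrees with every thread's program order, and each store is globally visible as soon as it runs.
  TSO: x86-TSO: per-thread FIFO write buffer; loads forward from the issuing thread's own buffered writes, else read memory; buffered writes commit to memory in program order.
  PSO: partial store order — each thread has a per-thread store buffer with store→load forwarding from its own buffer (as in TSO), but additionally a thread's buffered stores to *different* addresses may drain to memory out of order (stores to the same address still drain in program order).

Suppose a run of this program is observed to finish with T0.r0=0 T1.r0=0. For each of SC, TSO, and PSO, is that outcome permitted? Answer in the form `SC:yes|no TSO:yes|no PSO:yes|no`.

SC:no TSO:yes PSO:yes

outcome vector order: (T0.r0,T1.r0)
SC: 3 outcomes — {(0,1), (1,0), (1,1)}
TSO: 4 outcomes — {(0,0), (0,1), (1,0), (1,1)}
PSO: 4 outcomes — {(0,0), (0,1), (1,0), (1,1)}
target (0,0) ∈ {TSO,PSO}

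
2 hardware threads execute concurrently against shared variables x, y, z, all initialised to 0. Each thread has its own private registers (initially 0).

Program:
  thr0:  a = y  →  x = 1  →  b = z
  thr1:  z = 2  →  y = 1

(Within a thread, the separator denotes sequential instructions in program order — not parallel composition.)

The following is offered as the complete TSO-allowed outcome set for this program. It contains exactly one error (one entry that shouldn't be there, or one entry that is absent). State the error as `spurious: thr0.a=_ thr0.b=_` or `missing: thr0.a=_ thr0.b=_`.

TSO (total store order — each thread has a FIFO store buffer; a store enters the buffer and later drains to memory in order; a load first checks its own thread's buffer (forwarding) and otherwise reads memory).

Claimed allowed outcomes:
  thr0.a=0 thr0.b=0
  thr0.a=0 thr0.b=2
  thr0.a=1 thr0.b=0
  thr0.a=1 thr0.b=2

outcome vector order: (thr0.a,thr0.b)
[TSO] allowed = {00 02 12}
claimed∖TSO = {10}

spurious: thr0.a=1 thr0.b=0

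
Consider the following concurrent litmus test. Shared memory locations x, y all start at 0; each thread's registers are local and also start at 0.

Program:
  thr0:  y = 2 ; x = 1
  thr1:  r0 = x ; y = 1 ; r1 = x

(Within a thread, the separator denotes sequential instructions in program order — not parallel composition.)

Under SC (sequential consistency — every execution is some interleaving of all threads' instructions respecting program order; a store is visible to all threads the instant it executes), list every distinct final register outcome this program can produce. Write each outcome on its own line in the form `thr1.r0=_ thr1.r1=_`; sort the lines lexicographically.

thr1.r0=0 thr1.r1=0
thr1.r0=0 thr1.r1=1
thr1.r0=1 thr1.r1=1

outcome vector order: (thr1.r0,thr1.r1)
|SC outcomes| = 3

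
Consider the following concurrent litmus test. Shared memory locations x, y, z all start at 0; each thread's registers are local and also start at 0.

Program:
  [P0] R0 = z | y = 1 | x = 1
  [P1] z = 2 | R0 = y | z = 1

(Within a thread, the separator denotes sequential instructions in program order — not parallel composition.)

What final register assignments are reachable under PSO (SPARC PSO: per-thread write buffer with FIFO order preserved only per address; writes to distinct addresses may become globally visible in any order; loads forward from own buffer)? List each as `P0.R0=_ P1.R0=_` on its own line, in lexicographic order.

outcome vector order: (P0.R0,P1.R0)
|PSO outcomes| = 5

P0.R0=0 P1.R0=0
P0.R0=0 P1.R0=1
P0.R0=1 P1.R0=0
P0.R0=2 P1.R0=0
P0.R0=2 P1.R0=1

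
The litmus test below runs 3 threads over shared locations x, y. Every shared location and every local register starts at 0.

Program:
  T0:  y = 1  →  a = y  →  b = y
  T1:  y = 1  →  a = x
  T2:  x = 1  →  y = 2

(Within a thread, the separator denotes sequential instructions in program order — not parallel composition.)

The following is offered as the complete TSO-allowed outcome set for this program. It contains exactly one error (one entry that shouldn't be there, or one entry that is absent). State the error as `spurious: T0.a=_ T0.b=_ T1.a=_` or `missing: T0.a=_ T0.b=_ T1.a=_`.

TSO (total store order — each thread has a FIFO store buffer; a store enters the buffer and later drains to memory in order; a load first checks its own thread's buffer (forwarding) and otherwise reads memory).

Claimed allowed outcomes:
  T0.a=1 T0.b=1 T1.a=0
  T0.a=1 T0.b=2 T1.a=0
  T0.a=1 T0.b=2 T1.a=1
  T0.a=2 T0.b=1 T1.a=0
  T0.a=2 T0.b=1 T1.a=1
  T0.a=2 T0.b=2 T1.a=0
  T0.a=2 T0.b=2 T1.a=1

missing: T0.a=1 T0.b=1 T1.a=1

outcome vector order: (T0.a,T0.b,T1.a)
TSO (8): (1,1,0) (1,1,1) (1,2,0) (1,2,1) (2,1,0) (2,1,1) (2,2,0) (2,2,1)
TSO∖claimed = {(1,1,1)}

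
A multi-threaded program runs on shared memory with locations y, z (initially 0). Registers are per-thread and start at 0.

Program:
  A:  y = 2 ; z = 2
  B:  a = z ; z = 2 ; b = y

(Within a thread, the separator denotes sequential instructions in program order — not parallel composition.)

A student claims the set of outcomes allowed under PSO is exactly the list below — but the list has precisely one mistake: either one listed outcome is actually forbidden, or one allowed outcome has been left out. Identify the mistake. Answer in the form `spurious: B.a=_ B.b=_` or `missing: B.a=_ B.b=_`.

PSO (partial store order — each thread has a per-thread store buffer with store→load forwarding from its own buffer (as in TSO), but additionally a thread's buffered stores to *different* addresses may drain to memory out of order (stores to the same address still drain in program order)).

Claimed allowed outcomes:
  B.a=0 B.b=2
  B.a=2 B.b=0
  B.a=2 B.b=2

missing: B.a=0 B.b=0

outcome vector order: (B.a,B.b)
[PSO] allowed = {<0 0> <0 2> <2 0> <2 2>}
PSO∖claimed = {<0 0>}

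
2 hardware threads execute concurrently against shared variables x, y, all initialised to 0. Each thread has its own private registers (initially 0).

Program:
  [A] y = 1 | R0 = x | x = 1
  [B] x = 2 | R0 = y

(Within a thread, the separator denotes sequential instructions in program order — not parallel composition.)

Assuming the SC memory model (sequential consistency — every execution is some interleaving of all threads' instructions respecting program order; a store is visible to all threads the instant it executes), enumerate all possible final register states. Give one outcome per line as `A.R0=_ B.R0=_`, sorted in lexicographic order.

outcome vector order: (A.R0,B.R0)
|SC outcomes| = 3

A.R0=0 B.R0=1
A.R0=2 B.R0=0
A.R0=2 B.R0=1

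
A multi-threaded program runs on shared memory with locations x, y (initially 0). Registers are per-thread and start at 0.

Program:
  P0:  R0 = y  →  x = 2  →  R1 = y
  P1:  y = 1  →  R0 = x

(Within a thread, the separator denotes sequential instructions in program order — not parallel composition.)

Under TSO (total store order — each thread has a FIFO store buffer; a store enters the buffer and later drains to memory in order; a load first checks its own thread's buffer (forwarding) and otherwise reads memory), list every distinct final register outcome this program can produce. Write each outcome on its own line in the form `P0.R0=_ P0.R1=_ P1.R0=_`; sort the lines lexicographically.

P0.R0=0 P0.R1=0 P1.R0=0
P0.R0=0 P0.R1=0 P1.R0=2
P0.R0=0 P0.R1=1 P1.R0=0
P0.R0=0 P0.R1=1 P1.R0=2
P0.R0=1 P0.R1=1 P1.R0=0
P0.R0=1 P0.R1=1 P1.R0=2

outcome vector order: (P0.R0,P0.R1,P1.R0)
|TSO outcomes| = 6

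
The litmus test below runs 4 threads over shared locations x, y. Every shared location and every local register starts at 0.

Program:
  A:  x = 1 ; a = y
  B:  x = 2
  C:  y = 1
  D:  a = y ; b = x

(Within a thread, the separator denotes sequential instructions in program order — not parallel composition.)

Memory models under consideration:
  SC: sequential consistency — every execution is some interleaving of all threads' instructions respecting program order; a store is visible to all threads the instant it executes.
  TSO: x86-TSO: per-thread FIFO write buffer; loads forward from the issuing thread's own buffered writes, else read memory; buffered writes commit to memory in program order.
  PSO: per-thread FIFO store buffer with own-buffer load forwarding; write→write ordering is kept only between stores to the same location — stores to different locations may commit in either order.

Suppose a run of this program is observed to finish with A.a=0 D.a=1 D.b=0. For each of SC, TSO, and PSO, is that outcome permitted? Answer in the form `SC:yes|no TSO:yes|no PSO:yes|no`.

SC:no TSO:yes PSO:yes

outcome vector order: (A.a,D.a,D.b)
SC (11): 000, 001, 002, 011, 012, 100, 101, 102, 110, 111, 112
TSO (12): 000, 001, 002, 010, 011, 012, 100, 101, 102, 110, 111, 112
PSO (12): 000, 001, 002, 010, 011, 012, 100, 101, 102, 110, 111, 112
target 010 ∈ {TSO,PSO}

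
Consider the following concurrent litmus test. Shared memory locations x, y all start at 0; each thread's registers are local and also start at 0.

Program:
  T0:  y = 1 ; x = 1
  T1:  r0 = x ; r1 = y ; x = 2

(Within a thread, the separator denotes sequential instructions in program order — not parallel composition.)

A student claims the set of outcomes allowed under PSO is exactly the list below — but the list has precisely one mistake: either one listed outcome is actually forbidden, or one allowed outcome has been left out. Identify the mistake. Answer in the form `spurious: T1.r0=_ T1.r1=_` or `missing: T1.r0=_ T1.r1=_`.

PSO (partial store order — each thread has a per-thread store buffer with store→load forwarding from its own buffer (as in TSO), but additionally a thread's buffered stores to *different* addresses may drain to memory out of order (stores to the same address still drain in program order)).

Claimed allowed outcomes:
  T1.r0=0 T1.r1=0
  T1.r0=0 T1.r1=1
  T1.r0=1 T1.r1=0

outcome vector order: (T1.r0,T1.r1)
PSO (4): 0/0, 0/1, 1/0, 1/1
PSO∖claimed = {1/1}

missing: T1.r0=1 T1.r1=1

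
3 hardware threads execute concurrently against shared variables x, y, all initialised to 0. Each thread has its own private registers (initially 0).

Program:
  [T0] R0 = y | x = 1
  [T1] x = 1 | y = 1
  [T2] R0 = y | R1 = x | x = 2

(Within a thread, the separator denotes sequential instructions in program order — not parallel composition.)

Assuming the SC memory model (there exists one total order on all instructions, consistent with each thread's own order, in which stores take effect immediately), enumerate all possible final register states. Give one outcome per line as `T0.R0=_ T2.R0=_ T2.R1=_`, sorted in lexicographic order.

outcome vector order: (T0.R0,T2.R0,T2.R1)
|SC outcomes| = 6

T0.R0=0 T2.R0=0 T2.R1=0
T0.R0=0 T2.R0=0 T2.R1=1
T0.R0=0 T2.R0=1 T2.R1=1
T0.R0=1 T2.R0=0 T2.R1=0
T0.R0=1 T2.R0=0 T2.R1=1
T0.R0=1 T2.R0=1 T2.R1=1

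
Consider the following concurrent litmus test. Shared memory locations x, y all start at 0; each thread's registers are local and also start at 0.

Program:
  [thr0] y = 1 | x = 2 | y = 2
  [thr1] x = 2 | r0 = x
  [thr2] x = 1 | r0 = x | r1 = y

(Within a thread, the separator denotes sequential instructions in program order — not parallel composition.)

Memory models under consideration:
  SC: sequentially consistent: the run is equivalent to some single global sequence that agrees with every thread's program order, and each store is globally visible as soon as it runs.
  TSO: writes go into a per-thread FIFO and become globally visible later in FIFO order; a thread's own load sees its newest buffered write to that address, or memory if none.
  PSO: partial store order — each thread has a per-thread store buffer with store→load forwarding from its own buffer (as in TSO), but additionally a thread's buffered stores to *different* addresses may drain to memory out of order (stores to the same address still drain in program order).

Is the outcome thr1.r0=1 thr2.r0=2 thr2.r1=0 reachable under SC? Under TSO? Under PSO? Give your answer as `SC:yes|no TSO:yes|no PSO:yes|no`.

SC:no TSO:no PSO:yes

outcome vector order: (thr1.r0,thr2.r0,thr2.r1)
[SC] allowed = {(1,1,0) (1,1,1) (1,1,2) (1,2,1) (1,2,2) (2,1,0) (2,1,1) (2,1,2) (2,2,0) (2,2,1) (2,2,2)}
[TSO] allowed = {(1,1,0) (1,1,1) (1,1,2) (1,2,1) (1,2,2) (2,1,0) (2,1,1) (2,1,2) (2,2,0) (2,2,1) (2,2,2)}
[PSO] allowed = {(1,1,0) (1,1,1) (1,1,2) (1,2,0) (1,2,1) (1,2,2) (2,1,0) (2,1,1) (2,1,2) (2,2,0) (2,2,1) (2,2,2)}
target (1,2,0) ∈ {PSO}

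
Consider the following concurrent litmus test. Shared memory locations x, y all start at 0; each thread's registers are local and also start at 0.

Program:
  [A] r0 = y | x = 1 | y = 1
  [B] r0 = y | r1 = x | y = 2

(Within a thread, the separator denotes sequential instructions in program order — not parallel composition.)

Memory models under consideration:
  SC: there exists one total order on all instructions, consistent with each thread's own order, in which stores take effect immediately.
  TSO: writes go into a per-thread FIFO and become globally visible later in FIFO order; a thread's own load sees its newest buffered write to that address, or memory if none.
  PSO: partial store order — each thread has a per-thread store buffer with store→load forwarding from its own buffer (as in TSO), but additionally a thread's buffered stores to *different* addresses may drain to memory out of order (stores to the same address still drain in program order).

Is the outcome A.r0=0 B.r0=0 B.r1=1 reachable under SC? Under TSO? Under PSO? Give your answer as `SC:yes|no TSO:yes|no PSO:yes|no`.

SC:yes TSO:yes PSO:yes

outcome vector order: (A.r0,B.r0,B.r1)
SC (4): (0,0,0) (0,0,1) (0,1,1) (2,0,0)
TSO (4): (0,0,0) (0,0,1) (0,1,1) (2,0,0)
PSO (5): (0,0,0) (0,0,1) (0,1,0) (0,1,1) (2,0,0)
target (0,0,1) ∈ {SC,TSO,PSO}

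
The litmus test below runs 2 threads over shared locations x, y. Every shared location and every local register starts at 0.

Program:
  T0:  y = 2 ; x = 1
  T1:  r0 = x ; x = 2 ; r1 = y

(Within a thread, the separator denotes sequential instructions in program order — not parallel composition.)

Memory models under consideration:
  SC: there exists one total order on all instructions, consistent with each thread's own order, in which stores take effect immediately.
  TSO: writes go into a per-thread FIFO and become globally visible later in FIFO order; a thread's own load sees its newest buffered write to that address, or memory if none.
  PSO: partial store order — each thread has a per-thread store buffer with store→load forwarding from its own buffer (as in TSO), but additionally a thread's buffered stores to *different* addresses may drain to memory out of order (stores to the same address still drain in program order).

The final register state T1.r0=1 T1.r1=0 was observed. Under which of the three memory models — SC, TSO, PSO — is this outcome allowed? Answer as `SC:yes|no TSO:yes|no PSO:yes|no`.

SC:no TSO:no PSO:yes

outcome vector order: (T1.r0,T1.r1)
SC (3): (0,0), (0,2), (1,2)
TSO (3): (0,0), (0,2), (1,2)
PSO (4): (0,0), (0,2), (1,0), (1,2)
target (1,0) ∈ {PSO}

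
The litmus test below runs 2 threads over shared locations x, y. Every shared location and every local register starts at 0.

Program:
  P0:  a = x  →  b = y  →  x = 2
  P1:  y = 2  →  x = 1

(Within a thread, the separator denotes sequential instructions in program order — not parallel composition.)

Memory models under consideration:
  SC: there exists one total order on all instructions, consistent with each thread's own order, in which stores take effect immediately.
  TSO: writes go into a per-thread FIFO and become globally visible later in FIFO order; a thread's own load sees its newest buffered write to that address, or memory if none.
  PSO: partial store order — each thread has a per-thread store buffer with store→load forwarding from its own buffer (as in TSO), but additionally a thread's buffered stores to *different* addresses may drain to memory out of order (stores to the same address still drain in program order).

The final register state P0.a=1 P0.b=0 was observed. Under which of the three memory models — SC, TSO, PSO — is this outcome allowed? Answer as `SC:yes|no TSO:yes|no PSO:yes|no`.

outcome vector order: (P0.a,P0.b)
SC: 3 outcomes — {(0,0) (0,2) (1,2)}
TSO: 3 outcomes — {(0,0) (0,2) (1,2)}
PSO: 4 outcomes — {(0,0) (0,2) (1,0) (1,2)}
target (1,0) ∈ {PSO}

SC:no TSO:no PSO:yes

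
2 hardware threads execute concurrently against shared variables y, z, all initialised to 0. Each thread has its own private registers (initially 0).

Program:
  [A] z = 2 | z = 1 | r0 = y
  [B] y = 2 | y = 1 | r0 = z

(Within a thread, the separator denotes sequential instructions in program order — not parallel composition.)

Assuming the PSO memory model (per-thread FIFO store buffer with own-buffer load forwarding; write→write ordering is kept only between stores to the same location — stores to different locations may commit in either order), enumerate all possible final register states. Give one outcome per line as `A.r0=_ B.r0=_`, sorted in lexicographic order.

A.r0=0 B.r0=0
A.r0=0 B.r0=1
A.r0=0 B.r0=2
A.r0=1 B.r0=0
A.r0=1 B.r0=1
A.r0=1 B.r0=2
A.r0=2 B.r0=0
A.r0=2 B.r0=1
A.r0=2 B.r0=2

outcome vector order: (A.r0,B.r0)
|PSO outcomes| = 9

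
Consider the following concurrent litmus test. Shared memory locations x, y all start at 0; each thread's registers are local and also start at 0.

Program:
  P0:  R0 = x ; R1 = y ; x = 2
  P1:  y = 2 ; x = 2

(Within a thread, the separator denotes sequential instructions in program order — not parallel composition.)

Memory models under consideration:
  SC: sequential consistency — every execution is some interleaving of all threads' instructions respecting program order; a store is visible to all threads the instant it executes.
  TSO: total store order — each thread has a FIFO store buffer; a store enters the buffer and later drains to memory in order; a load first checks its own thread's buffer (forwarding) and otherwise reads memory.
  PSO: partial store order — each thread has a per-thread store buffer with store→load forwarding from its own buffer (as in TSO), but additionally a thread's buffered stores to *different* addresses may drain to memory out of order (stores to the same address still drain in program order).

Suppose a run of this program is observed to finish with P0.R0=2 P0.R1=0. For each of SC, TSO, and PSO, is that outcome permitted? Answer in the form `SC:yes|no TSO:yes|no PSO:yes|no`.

SC:no TSO:no PSO:yes

outcome vector order: (P0.R0,P0.R1)
[SC] allowed = {00; 02; 22}
[TSO] allowed = {00; 02; 22}
[PSO] allowed = {00; 02; 20; 22}
target 20 ∈ {PSO}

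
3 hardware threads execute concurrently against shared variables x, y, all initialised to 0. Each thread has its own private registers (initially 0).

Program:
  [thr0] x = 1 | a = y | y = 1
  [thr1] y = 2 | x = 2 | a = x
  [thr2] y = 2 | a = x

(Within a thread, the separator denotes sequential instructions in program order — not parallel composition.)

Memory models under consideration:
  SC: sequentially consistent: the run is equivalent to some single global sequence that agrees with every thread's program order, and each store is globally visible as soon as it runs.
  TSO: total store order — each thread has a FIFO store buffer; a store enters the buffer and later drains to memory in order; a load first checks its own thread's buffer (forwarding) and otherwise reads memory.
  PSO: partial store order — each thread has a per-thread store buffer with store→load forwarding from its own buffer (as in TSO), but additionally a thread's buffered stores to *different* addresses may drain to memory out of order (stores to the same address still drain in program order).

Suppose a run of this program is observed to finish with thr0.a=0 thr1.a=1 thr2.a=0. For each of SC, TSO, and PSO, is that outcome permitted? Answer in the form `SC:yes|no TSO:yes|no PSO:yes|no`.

outcome vector order: (thr0.a,thr1.a,thr2.a)
SC: 8 outcomes — {0/2/1; 0/2/2; 2/1/0; 2/1/1; 2/1/2; 2/2/0; 2/2/1; 2/2/2}
TSO: 12 outcomes — {0/1/0; 0/1/1; 0/1/2; 0/2/0; 0/2/1; 0/2/2; 2/1/0; 2/1/1; 2/1/2; 2/2/0; 2/2/1; 2/2/2}
PSO: 12 outcomes — {0/1/0; 0/1/1; 0/1/2; 0/2/0; 0/2/1; 0/2/2; 2/1/0; 2/1/1; 2/1/2; 2/2/0; 2/2/1; 2/2/2}
target 0/1/0 ∈ {TSO,PSO}

SC:no TSO:yes PSO:yes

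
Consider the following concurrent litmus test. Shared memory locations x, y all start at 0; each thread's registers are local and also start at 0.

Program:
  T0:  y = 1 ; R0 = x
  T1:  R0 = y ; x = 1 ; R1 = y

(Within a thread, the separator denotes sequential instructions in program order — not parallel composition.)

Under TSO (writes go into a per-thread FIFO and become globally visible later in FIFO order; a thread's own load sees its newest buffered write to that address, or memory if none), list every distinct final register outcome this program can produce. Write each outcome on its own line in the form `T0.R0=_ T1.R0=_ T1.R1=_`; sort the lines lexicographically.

T0.R0=0 T1.R0=0 T1.R1=0
T0.R0=0 T1.R0=0 T1.R1=1
T0.R0=0 T1.R0=1 T1.R1=1
T0.R0=1 T1.R0=0 T1.R1=0
T0.R0=1 T1.R0=0 T1.R1=1
T0.R0=1 T1.R0=1 T1.R1=1

outcome vector order: (T0.R0,T1.R0,T1.R1)
|TSO outcomes| = 6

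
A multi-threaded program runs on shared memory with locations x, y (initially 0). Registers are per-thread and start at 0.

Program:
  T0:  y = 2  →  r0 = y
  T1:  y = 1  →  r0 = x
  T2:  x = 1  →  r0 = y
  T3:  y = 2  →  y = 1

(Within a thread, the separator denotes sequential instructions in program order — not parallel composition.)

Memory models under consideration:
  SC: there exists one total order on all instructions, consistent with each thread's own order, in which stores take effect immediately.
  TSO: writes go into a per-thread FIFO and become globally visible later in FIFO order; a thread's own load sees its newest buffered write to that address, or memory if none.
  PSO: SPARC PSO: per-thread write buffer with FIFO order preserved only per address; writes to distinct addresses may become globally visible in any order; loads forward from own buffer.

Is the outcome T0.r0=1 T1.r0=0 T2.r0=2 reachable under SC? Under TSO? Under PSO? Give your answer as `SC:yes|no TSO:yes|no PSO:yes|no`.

outcome vector order: (T0.r0,T1.r0,T2.r0)
[SC] allowed = {101; 102; 110; 111; 112; 201; 202; 210; 211; 212}
[TSO] allowed = {100; 101; 102; 110; 111; 112; 200; 201; 202; 210; 211; 212}
[PSO] allowed = {100; 101; 102; 110; 111; 112; 200; 201; 202; 210; 211; 212}
target 102 ∈ {SC,TSO,PSO}

SC:yes TSO:yes PSO:yes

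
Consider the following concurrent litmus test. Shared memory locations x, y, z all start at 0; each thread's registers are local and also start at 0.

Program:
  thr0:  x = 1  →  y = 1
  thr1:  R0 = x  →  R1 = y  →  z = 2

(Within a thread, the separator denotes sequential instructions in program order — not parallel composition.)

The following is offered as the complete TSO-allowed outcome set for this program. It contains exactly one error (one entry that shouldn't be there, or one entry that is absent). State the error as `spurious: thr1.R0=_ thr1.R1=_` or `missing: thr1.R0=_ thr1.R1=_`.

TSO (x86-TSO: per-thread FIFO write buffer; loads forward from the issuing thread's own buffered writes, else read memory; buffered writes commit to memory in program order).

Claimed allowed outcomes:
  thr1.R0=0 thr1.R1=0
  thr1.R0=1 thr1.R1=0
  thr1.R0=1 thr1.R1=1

outcome vector order: (thr1.R0,thr1.R1)
under TSO → <0 0>; <0 1>; <1 0>; <1 1>
TSO∖claimed = {<0 1>}

missing: thr1.R0=0 thr1.R1=1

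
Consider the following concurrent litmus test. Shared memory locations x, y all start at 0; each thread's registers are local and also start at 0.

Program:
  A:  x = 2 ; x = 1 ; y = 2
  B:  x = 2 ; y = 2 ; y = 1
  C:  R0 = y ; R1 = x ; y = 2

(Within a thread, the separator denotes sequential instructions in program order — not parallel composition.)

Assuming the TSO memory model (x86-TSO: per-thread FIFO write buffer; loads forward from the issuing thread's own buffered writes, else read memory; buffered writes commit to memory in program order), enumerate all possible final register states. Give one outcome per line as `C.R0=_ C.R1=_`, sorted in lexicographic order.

C.R0=0 C.R1=0
C.R0=0 C.R1=1
C.R0=0 C.R1=2
C.R0=1 C.R1=1
C.R0=1 C.R1=2
C.R0=2 C.R1=1
C.R0=2 C.R1=2

outcome vector order: (C.R0,C.R1)
|TSO outcomes| = 7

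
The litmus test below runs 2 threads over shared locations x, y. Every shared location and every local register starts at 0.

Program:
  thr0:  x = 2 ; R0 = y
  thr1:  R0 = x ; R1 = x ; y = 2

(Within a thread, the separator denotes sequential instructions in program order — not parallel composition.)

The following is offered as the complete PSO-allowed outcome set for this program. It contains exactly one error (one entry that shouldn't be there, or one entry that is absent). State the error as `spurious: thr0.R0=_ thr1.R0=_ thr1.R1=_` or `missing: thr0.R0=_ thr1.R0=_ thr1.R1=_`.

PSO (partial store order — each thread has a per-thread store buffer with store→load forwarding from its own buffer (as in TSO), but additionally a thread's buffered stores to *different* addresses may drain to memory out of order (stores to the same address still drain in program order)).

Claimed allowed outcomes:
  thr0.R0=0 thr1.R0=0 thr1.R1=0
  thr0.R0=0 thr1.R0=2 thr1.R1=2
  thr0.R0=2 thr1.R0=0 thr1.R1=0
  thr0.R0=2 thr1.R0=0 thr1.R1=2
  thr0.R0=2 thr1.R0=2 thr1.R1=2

missing: thr0.R0=0 thr1.R0=0 thr1.R1=2

outcome vector order: (thr0.R0,thr1.R0,thr1.R1)
[PSO] allowed = {<0 0 0> <0 0 2> <0 2 2> <2 0 0> <2 0 2> <2 2 2>}
PSO∖claimed = {<0 0 2>}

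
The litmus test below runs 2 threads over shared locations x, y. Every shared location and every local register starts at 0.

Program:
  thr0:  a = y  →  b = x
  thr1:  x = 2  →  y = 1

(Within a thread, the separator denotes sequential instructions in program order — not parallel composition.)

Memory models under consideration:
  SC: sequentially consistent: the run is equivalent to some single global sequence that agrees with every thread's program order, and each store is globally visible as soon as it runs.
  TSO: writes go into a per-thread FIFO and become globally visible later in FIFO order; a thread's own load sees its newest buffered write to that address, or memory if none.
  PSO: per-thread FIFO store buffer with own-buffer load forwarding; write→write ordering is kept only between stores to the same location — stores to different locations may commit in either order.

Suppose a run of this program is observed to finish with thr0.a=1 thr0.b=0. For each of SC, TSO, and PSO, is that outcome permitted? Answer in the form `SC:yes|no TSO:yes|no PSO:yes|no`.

outcome vector order: (thr0.a,thr0.b)
[SC] allowed = {00 02 12}
[TSO] allowed = {00 02 12}
[PSO] allowed = {00 02 10 12}
target 10 ∈ {PSO}

SC:no TSO:no PSO:yes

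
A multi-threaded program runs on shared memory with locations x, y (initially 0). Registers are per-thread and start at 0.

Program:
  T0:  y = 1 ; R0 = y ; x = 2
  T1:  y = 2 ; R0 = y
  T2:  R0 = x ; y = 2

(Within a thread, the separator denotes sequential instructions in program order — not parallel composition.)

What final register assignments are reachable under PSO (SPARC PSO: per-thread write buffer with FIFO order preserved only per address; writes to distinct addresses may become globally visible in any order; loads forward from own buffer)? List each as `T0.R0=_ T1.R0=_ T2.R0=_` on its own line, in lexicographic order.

outcome vector order: (T0.R0,T1.R0,T2.R0)
|PSO outcomes| = 7

T0.R0=1 T1.R0=1 T2.R0=0
T0.R0=1 T1.R0=1 T2.R0=2
T0.R0=1 T1.R0=2 T2.R0=0
T0.R0=1 T1.R0=2 T2.R0=2
T0.R0=2 T1.R0=1 T2.R0=0
T0.R0=2 T1.R0=2 T2.R0=0
T0.R0=2 T1.R0=2 T2.R0=2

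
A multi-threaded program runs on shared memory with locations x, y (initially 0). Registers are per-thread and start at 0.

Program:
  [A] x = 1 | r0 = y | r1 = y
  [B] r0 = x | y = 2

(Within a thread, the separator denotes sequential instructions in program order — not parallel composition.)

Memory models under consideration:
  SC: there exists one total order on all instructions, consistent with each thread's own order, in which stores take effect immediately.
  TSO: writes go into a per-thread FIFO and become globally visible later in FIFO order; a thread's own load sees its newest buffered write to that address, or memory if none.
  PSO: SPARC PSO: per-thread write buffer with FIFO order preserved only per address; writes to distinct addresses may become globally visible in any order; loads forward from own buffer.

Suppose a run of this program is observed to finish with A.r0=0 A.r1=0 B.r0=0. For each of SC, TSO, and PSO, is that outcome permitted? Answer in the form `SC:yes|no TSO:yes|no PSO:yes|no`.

SC:yes TSO:yes PSO:yes

outcome vector order: (A.r0,A.r1,B.r0)
SC: 6 outcomes — {<0 0 0>; <0 0 1>; <0 2 0>; <0 2 1>; <2 2 0>; <2 2 1>}
TSO: 6 outcomes — {<0 0 0>; <0 0 1>; <0 2 0>; <0 2 1>; <2 2 0>; <2 2 1>}
PSO: 6 outcomes — {<0 0 0>; <0 0 1>; <0 2 0>; <0 2 1>; <2 2 0>; <2 2 1>}
target <0 0 0> ∈ {SC,TSO,PSO}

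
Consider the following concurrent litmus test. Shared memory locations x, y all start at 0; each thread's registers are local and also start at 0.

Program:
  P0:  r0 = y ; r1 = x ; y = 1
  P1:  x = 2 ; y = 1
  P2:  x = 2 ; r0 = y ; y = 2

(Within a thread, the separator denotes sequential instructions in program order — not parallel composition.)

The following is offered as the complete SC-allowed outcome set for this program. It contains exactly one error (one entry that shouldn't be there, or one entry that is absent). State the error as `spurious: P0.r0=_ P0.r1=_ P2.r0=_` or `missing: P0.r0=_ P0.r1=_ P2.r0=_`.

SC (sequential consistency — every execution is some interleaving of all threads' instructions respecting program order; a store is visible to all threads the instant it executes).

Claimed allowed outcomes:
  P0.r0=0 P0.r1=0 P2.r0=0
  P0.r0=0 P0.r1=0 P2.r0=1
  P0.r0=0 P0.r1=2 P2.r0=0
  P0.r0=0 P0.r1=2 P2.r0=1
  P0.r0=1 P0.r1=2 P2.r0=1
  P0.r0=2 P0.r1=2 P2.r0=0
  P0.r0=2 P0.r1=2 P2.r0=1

outcome vector order: (P0.r0,P0.r1,P2.r0)
[SC] allowed = {<0 0 0> <0 0 1> <0 2 0> <0 2 1> <1 2 0> <1 2 1> <2 2 0> <2 2 1>}
SC∖claimed = {<1 2 0>}

missing: P0.r0=1 P0.r1=2 P2.r0=0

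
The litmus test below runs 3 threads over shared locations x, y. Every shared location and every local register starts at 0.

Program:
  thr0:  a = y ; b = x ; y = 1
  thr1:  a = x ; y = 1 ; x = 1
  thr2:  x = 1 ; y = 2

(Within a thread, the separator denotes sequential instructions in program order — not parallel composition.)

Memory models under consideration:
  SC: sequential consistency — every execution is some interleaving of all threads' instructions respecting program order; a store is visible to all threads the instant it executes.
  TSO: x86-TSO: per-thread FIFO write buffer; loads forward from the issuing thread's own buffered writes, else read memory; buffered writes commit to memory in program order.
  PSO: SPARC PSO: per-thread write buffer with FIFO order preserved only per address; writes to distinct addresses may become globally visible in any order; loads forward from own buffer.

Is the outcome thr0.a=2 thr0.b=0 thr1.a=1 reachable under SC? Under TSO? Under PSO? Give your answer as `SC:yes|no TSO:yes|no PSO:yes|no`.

outcome vector order: (thr0.a,thr0.b,thr1.a)
[SC] allowed = {000; 001; 010; 011; 100; 110; 111; 210; 211}
[TSO] allowed = {000; 001; 010; 011; 100; 110; 111; 210; 211}
[PSO] allowed = {000; 001; 010; 011; 100; 110; 111; 200; 201; 210; 211}
target 201 ∈ {PSO}

SC:no TSO:no PSO:yes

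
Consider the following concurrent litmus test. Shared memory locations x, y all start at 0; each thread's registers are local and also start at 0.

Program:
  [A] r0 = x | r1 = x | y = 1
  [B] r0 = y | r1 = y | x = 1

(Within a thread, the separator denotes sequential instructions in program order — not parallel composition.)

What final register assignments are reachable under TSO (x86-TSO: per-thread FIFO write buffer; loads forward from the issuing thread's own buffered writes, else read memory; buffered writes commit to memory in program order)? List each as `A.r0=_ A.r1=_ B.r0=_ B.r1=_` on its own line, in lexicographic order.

outcome vector order: (A.r0,A.r1,B.r0,B.r1)
|TSO outcomes| = 5

A.r0=0 A.r1=0 B.r0=0 B.r1=0
A.r0=0 A.r1=0 B.r0=0 B.r1=1
A.r0=0 A.r1=0 B.r0=1 B.r1=1
A.r0=0 A.r1=1 B.r0=0 B.r1=0
A.r0=1 A.r1=1 B.r0=0 B.r1=0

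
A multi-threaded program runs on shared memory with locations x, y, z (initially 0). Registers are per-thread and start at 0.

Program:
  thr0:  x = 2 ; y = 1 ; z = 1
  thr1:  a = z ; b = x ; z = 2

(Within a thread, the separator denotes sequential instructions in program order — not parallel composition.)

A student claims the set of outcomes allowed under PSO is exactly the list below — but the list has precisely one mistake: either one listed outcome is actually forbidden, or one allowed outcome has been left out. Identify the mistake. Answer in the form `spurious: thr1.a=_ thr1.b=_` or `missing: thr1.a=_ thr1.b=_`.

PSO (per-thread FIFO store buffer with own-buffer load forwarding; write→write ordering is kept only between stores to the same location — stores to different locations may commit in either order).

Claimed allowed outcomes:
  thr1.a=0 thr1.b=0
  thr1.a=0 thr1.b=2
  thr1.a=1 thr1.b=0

outcome vector order: (thr1.a,thr1.b)
PSO (4): <0 0>, <0 2>, <1 0>, <1 2>
PSO∖claimed = {<1 2>}

missing: thr1.a=1 thr1.b=2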